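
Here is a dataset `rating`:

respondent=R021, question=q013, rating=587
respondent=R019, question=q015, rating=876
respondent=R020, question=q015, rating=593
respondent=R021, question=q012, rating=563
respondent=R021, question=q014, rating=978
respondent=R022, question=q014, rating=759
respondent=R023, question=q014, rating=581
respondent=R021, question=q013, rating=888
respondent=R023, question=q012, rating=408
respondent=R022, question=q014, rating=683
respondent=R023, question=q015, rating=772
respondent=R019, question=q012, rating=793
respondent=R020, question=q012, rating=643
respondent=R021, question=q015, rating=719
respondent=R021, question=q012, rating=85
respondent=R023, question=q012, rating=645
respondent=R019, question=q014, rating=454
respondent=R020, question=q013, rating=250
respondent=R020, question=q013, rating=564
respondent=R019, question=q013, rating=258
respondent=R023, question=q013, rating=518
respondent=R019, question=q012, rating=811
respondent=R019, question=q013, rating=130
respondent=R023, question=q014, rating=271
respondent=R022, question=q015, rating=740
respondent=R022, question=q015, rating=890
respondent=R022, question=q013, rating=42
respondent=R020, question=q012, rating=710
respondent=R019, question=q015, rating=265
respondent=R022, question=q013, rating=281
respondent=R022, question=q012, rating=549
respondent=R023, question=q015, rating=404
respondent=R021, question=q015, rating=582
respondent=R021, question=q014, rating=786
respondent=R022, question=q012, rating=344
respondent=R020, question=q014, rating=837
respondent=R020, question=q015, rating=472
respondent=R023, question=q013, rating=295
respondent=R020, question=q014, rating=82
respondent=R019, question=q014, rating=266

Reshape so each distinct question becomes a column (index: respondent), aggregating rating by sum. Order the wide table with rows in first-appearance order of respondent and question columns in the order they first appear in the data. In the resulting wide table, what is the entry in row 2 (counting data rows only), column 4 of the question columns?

720

With rows in first-appearance order of respondent, row 2 is respondent=R019. question columns in first-appearance order: q013, q015, q012, q014; column 4 is q014.
Long rows with respondent=R019, question=q014: 454 + 266 = 720.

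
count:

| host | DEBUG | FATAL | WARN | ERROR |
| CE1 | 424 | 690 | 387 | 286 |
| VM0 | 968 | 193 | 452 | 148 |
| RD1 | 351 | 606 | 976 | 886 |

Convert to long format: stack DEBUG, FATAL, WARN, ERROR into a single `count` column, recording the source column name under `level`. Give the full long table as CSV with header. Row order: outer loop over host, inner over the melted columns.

Each (host, column) pair becomes one row: 3 × 4 = 12 rows.
For example, (CE1, DEBUG) → count=424.

host,level,count
CE1,DEBUG,424
CE1,FATAL,690
CE1,WARN,387
CE1,ERROR,286
VM0,DEBUG,968
VM0,FATAL,193
VM0,WARN,452
VM0,ERROR,148
RD1,DEBUG,351
RD1,FATAL,606
RD1,WARN,976
RD1,ERROR,886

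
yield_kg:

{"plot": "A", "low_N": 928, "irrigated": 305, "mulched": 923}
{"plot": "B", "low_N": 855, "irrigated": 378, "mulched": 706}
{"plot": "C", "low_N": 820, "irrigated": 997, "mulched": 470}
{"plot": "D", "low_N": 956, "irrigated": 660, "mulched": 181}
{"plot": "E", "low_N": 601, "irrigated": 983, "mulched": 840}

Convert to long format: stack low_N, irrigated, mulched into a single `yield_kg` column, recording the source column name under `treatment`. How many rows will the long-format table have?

15

5 plot values × 3 melted columns = 15 rows.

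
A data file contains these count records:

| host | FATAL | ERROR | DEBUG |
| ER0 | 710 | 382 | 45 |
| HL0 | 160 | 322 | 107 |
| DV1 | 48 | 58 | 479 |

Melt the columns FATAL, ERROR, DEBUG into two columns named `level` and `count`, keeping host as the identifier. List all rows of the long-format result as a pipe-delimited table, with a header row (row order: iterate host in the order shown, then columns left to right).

Each (host, column) pair becomes one row: 3 × 3 = 9 rows.
For example, (ER0, FATAL) → count=710.

| host | level | count |
| ER0 | FATAL | 710 |
| ER0 | ERROR | 382 |
| ER0 | DEBUG | 45 |
| HL0 | FATAL | 160 |
| HL0 | ERROR | 322 |
| HL0 | DEBUG | 107 |
| DV1 | FATAL | 48 |
| DV1 | ERROR | 58 |
| DV1 | DEBUG | 479 |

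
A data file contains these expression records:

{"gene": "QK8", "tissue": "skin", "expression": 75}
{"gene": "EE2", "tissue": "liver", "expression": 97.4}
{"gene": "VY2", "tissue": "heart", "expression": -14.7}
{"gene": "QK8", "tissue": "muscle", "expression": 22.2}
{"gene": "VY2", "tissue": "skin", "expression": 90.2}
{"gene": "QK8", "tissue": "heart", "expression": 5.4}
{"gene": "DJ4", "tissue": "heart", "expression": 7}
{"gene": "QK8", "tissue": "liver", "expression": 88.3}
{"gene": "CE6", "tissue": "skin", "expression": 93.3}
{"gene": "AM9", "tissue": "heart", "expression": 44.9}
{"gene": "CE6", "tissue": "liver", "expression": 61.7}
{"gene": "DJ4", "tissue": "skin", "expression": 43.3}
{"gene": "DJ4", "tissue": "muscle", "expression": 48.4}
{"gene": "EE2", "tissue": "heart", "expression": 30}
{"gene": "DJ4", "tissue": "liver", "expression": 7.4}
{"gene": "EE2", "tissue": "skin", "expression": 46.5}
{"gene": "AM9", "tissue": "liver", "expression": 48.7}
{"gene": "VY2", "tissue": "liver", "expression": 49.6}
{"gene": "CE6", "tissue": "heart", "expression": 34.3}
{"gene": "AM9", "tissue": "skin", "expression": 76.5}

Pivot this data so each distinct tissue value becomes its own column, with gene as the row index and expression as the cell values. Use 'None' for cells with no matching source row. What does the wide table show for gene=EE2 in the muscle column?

None

No long-format row has gene=EE2 and tissue=muscle, so the cell is None.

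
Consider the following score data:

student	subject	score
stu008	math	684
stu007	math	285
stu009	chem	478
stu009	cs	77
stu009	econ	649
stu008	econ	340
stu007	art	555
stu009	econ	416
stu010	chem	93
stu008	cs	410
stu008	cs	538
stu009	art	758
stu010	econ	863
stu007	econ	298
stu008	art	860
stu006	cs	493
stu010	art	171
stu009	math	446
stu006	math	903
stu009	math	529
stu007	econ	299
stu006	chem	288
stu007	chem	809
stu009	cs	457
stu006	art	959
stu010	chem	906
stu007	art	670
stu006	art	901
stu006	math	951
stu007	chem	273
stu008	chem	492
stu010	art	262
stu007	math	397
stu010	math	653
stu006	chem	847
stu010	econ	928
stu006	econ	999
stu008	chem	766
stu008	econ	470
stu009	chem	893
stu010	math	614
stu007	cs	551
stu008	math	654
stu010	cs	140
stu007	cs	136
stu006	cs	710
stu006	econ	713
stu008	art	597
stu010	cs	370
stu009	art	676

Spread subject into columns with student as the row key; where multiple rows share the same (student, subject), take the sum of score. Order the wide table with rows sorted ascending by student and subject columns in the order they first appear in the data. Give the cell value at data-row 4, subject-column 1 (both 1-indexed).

975

With rows sorted ascending by student, row 4 is student=stu009. subject columns in first-appearance order: math, chem, cs, econ, art; column 1 is math.
Long rows with student=stu009, subject=math: 446 + 529 = 975.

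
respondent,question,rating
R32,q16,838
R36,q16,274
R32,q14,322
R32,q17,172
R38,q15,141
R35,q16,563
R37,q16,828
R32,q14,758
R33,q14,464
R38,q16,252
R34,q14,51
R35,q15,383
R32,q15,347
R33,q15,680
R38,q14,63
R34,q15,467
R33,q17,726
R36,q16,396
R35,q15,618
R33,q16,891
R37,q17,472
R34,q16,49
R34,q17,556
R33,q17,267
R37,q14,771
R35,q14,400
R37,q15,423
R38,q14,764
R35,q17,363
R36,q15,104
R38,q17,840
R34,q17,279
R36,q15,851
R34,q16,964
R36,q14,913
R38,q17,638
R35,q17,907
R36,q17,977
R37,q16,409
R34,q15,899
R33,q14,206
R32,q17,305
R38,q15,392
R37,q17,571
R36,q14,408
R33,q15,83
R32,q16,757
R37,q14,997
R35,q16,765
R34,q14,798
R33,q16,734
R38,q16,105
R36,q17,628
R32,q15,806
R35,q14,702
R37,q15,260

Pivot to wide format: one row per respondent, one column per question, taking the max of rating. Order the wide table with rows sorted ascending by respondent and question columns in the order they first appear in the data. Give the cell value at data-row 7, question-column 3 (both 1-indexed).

With rows sorted ascending by respondent, row 7 is respondent=R38. question columns in first-appearance order: q16, q14, q17, q15; column 3 is q17.
Long rows with respondent=R38, question=q17: max(840, 638) = 840.

840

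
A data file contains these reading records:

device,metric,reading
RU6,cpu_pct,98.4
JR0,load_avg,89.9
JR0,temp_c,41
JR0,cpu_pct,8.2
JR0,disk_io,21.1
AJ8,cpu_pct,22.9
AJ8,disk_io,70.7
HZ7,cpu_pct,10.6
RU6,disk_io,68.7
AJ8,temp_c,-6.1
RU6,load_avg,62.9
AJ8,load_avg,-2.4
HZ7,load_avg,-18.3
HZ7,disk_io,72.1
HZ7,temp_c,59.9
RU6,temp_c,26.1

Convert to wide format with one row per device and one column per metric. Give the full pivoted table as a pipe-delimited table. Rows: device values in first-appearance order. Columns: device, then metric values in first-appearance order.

Columns: device plus the 4 distinct metric values (cpu_pct, load_avg, temp_c, disk_io).
For example, row RU6 column cpu_pct takes reading=98.4 from the long row (RU6, cpu_pct).

| device | cpu_pct | load_avg | temp_c | disk_io |
| RU6 | 98.4 | 62.9 | 26.1 | 68.7 |
| JR0 | 8.2 | 89.9 | 41 | 21.1 |
| AJ8 | 22.9 | -2.4 | -6.1 | 70.7 |
| HZ7 | 10.6 | -18.3 | 59.9 | 72.1 |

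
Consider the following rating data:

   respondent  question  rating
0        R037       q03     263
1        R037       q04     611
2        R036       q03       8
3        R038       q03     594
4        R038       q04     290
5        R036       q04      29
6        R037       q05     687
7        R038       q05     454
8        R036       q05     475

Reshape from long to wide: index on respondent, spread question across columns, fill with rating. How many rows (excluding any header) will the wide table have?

3

3 distinct respondent values → 3 rows.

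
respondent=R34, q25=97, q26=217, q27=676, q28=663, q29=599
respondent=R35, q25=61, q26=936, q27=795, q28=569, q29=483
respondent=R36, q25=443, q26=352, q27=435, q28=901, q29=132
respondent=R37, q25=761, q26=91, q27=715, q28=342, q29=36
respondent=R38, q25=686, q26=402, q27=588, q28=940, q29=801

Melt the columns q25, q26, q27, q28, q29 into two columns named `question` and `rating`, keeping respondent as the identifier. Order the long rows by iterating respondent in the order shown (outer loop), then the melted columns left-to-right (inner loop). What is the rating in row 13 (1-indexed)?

435

25 rows total (5 × 5). Row 13: index ⌊(13-1)/5⌋ = 2 into respondent → R36; (13-1) mod 5 = 2 into the melted columns → q27.
So row 13 is (R36, q27, 435); rating = 435.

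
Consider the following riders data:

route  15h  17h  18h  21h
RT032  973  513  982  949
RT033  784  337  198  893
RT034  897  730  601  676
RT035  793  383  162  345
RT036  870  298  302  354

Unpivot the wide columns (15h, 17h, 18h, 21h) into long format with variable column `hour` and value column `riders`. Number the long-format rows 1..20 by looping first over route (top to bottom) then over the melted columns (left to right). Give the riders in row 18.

298

20 rows total (5 × 4). Row 18: index ⌊(18-1)/4⌋ = 4 into route → RT036; (18-1) mod 4 = 1 into the melted columns → 17h.
So row 18 is (RT036, 17h, 298); riders = 298.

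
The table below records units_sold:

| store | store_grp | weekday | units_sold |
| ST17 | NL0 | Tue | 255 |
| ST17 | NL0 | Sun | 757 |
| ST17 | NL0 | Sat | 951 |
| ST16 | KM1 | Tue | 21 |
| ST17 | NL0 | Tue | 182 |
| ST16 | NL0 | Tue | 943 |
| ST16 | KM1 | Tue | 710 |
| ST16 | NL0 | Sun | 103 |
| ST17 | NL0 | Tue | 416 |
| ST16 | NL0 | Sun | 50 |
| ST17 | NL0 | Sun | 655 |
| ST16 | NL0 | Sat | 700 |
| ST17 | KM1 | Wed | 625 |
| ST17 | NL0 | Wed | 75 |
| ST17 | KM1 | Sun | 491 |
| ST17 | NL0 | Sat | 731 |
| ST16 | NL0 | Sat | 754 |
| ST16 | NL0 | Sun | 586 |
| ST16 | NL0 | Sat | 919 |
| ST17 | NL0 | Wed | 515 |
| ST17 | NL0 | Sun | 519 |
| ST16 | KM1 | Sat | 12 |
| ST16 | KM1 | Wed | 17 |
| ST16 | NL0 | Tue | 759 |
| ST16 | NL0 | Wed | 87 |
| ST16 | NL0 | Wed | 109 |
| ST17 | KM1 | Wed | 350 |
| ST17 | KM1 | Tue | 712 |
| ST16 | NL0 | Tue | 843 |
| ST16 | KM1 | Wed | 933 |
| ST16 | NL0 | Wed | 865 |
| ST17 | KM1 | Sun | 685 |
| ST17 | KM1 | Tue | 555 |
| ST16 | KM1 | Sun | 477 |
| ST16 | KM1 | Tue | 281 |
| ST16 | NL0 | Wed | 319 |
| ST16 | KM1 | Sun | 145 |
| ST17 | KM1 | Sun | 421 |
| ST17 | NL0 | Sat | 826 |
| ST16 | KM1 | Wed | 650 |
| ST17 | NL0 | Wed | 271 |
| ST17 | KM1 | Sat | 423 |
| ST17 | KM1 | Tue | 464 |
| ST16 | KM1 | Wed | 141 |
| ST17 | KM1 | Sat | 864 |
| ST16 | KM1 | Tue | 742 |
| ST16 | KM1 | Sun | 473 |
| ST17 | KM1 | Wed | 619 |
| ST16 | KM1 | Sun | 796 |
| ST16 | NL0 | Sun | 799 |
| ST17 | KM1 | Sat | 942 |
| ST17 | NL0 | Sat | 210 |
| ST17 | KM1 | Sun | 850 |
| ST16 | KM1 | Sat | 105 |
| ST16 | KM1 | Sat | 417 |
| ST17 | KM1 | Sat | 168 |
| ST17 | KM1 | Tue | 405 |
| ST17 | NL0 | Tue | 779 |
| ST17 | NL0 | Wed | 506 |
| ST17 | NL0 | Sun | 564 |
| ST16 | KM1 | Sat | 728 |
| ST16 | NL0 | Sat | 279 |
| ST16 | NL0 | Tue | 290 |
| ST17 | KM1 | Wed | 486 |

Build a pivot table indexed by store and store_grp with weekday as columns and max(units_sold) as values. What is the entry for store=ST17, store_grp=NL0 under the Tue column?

779

Rows with store=ST17, store_grp=NL0 and weekday=Tue: units_sold values are 255, 182, 416, 779.
max(255, 182, 416, 779) = 779.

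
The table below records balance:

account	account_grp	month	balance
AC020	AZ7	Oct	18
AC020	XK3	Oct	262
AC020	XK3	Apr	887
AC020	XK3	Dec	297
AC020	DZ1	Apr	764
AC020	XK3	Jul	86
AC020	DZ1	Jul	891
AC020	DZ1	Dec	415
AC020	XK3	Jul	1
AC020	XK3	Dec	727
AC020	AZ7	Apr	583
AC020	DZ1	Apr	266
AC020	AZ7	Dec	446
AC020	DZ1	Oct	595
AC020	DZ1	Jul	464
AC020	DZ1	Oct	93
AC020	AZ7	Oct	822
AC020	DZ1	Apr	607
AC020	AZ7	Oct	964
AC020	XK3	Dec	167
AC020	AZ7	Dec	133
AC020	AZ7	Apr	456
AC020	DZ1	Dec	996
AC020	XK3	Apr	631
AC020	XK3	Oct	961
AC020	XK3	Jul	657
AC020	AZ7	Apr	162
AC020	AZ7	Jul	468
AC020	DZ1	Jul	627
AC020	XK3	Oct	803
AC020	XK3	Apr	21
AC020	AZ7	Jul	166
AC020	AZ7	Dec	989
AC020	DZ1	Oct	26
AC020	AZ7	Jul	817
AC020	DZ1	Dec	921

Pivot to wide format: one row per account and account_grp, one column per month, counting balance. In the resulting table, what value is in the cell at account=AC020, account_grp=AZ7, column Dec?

3

Rows with account=AC020, account_grp=AZ7 and month=Dec: balance values are 446, 133, 989.
3 rows match — count = 3.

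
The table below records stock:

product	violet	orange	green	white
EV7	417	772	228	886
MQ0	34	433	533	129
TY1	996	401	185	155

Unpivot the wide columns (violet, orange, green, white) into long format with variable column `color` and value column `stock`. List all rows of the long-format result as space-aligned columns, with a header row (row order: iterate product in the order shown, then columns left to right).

product  color   stock
EV7      violet  417  
EV7      orange  772  
EV7      green   228  
EV7      white   886  
MQ0      violet  34   
MQ0      orange  433  
MQ0      green   533  
MQ0      white   129  
TY1      violet  996  
TY1      orange  401  
TY1      green   185  
TY1      white   155  

Each (product, column) pair becomes one row: 3 × 4 = 12 rows.
For example, (EV7, violet) → stock=417.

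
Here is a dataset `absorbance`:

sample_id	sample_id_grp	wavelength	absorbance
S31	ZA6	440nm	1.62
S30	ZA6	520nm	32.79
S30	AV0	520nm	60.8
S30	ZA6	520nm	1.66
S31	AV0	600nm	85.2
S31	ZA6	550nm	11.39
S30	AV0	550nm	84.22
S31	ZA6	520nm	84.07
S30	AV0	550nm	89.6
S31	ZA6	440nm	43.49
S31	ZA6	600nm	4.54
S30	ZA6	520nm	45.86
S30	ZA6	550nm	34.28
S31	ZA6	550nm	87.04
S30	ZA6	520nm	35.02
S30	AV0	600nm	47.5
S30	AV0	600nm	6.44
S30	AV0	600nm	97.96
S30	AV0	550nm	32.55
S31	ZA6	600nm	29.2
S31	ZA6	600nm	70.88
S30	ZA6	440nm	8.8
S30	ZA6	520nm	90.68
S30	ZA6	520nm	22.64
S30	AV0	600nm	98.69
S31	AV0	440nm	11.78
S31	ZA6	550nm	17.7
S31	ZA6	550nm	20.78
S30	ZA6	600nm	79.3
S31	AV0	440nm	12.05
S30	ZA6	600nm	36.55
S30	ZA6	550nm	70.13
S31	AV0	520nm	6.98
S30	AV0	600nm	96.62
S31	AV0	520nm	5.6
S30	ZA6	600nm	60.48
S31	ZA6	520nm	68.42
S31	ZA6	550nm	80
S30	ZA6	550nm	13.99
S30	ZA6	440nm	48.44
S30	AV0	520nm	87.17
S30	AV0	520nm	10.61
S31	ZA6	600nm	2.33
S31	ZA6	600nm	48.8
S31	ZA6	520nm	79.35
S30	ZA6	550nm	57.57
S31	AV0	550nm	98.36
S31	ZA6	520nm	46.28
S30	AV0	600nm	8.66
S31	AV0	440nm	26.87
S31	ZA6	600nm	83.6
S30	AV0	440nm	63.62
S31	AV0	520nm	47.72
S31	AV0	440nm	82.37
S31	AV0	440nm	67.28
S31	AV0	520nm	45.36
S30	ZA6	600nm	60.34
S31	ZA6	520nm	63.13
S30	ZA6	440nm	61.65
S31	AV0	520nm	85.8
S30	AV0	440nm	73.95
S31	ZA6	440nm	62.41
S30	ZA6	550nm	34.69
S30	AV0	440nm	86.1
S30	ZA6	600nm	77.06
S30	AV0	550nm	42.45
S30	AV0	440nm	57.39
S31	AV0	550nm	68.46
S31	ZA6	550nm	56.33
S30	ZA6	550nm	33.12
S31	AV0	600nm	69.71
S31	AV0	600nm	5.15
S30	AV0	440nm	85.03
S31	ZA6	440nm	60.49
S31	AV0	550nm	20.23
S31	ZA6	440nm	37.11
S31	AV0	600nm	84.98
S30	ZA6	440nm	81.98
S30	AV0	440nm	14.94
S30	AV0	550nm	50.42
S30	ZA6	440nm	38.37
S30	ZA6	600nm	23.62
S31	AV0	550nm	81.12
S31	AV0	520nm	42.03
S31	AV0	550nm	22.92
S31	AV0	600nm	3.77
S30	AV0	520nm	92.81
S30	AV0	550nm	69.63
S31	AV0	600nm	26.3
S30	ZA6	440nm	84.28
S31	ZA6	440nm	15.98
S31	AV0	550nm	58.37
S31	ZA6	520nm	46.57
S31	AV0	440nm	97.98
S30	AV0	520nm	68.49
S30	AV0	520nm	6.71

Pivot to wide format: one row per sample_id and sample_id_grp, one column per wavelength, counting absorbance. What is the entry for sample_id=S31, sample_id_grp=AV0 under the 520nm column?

Rows with sample_id=S31, sample_id_grp=AV0 and wavelength=520nm: absorbance values are 6.98, 5.6, 47.72, 45.36, 85.8, 42.03.
6 rows match — count = 6.

6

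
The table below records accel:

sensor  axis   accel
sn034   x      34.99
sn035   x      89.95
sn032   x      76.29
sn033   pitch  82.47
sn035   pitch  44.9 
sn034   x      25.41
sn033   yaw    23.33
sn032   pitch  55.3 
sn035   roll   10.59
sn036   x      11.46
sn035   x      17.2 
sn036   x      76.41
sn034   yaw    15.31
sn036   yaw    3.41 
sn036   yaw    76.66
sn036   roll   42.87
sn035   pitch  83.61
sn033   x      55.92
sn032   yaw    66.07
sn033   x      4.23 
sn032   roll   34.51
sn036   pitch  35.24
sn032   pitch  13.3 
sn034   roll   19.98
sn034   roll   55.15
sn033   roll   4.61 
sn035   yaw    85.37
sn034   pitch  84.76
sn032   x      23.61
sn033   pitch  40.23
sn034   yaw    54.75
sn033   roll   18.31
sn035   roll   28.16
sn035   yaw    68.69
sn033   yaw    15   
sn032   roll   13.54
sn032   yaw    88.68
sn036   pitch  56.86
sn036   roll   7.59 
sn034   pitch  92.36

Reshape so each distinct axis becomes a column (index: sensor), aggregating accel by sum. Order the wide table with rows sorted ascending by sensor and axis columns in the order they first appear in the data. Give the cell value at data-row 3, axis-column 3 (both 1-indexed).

70.06

With rows sorted ascending by sensor, row 3 is sensor=sn034. axis columns in first-appearance order: x, pitch, yaw, roll; column 3 is yaw.
Long rows with sensor=sn034, axis=yaw: 15.31 + 54.75 = 70.06.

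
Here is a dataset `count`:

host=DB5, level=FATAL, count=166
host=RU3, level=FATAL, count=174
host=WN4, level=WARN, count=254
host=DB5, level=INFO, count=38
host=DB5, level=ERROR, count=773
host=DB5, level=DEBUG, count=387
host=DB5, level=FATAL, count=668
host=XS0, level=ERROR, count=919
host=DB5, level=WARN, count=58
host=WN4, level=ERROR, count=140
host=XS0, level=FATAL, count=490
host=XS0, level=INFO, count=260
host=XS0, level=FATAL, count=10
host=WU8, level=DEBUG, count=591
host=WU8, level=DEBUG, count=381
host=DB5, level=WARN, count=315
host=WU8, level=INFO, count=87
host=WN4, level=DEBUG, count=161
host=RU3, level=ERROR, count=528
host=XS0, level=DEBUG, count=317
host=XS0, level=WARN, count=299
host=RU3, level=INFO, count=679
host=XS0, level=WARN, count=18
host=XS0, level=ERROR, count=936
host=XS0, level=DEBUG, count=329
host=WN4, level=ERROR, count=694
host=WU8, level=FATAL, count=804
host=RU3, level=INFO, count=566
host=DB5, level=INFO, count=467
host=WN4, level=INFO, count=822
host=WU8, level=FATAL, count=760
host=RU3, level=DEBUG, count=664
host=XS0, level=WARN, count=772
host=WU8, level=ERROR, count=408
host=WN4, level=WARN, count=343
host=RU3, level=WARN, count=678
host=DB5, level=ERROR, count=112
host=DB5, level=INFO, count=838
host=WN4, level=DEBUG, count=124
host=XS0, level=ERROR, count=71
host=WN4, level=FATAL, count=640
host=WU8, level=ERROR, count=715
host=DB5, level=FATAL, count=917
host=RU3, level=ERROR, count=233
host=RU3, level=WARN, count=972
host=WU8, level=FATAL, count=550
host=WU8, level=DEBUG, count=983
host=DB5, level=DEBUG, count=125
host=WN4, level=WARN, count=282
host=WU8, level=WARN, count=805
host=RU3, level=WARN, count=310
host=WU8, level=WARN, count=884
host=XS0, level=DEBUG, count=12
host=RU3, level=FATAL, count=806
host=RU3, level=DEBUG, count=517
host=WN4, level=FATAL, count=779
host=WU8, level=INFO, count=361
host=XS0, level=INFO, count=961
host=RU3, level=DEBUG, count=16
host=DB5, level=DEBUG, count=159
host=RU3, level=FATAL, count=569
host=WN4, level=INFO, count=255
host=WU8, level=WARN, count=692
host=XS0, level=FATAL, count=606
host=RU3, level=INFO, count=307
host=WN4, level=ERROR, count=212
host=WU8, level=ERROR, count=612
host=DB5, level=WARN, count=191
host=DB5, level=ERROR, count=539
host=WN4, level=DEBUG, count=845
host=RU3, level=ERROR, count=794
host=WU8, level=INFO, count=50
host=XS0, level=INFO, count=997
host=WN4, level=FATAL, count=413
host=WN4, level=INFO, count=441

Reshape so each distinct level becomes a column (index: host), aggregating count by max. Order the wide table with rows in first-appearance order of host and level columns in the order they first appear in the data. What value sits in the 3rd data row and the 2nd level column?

343

With rows in first-appearance order of host, row 3 is host=WN4. level columns in first-appearance order: FATAL, WARN, INFO, ERROR, DEBUG; column 2 is WARN.
Long rows with host=WN4, level=WARN: max(254, 343, 282) = 343.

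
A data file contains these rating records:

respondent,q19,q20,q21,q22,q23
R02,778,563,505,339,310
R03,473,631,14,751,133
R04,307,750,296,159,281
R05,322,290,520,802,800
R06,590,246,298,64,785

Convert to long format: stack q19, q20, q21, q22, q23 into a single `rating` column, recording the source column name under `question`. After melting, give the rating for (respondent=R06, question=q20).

246

Unpivoting turns each (respondent, wide-column) pair into one long row.
The wide cell at row R06, column q20 holds 246, so the long row (R06, q20) has rating=246.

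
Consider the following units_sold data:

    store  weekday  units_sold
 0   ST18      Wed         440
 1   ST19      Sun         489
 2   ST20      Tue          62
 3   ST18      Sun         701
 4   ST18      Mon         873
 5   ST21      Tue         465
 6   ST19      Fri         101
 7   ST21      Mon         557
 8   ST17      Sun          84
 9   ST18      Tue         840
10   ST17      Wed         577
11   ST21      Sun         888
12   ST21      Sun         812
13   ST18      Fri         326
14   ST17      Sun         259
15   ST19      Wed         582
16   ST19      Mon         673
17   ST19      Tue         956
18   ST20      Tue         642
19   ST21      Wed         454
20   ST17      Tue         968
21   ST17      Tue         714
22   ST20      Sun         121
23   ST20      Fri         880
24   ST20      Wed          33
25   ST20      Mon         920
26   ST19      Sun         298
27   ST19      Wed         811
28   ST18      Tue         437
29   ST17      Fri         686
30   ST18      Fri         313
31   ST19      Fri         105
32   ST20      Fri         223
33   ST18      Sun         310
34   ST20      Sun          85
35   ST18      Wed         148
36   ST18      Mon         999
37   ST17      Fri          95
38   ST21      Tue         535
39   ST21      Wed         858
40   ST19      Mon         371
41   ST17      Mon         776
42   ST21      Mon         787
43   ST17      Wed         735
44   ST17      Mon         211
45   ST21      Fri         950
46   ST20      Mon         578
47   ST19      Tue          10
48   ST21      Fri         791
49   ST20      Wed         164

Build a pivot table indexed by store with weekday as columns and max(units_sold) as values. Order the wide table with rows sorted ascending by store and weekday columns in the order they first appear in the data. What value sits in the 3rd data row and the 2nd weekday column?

489

With rows sorted ascending by store, row 3 is store=ST19. weekday columns in first-appearance order: Wed, Sun, Tue, Mon, Fri; column 2 is Sun.
Long rows with store=ST19, weekday=Sun: max(489, 298) = 489.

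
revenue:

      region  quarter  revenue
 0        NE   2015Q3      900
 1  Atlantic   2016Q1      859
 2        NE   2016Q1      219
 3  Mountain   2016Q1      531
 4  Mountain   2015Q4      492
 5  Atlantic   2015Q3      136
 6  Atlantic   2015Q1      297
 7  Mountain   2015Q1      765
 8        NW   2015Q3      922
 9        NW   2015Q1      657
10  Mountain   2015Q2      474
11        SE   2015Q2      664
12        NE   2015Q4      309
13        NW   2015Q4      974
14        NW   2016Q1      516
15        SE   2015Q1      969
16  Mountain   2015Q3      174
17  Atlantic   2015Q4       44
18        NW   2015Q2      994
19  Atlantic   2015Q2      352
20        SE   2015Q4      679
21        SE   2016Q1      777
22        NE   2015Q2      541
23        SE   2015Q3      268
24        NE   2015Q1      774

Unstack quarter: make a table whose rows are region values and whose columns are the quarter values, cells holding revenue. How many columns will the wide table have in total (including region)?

6

1 column for region plus 5 distinct quarter values → 6 columns.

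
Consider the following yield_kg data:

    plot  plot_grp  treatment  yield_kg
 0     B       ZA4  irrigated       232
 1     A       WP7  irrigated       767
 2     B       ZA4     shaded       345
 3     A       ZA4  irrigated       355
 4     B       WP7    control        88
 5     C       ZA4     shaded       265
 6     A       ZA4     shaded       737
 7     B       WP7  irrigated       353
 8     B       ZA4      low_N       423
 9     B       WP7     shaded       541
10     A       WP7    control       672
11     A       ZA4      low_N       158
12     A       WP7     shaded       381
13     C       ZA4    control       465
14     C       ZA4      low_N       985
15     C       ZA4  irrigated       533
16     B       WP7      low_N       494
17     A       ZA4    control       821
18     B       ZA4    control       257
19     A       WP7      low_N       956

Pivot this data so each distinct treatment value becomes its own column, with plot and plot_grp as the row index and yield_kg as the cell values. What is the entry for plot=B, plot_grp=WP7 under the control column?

88

Wide layout: rows indexed by plot and plot_grp, columns are the 4 distinct treatment values (irrigated, shaded, control, low_N).
Cell (plot=B, plot_grp=WP7, treatment=control) draws from the long row where plot=B, plot_grp=WP7 and treatment=control, which has yield_kg=88.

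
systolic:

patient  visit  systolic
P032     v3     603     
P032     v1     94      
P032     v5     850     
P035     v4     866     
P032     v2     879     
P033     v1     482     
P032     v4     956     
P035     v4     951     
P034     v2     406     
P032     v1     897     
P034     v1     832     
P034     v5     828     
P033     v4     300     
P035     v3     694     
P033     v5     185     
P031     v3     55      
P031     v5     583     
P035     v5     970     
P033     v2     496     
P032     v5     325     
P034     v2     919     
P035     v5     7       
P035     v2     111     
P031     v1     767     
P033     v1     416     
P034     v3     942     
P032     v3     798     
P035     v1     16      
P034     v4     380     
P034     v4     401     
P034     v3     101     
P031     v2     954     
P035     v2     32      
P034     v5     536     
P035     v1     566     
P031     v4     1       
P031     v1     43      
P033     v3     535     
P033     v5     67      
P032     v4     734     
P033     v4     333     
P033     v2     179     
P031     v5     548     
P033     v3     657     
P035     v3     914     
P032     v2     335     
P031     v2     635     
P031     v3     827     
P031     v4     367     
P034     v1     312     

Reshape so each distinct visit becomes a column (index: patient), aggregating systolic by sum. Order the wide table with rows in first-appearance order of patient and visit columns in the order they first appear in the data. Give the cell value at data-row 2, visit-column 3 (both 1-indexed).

With rows in first-appearance order of patient, row 2 is patient=P035. visit columns in first-appearance order: v3, v1, v5, v4, v2; column 3 is v5.
Long rows with patient=P035, visit=v5: 970 + 7 = 977.

977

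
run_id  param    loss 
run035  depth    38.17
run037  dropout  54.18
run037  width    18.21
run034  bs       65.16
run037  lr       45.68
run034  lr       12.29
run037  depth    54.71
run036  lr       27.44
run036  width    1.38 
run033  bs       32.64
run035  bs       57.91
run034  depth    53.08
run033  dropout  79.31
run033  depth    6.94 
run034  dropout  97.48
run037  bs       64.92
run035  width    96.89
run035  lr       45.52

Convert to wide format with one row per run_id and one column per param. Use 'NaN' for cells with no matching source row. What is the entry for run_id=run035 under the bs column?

The long row with run_id=run035, param=bs has loss=57.91.

57.91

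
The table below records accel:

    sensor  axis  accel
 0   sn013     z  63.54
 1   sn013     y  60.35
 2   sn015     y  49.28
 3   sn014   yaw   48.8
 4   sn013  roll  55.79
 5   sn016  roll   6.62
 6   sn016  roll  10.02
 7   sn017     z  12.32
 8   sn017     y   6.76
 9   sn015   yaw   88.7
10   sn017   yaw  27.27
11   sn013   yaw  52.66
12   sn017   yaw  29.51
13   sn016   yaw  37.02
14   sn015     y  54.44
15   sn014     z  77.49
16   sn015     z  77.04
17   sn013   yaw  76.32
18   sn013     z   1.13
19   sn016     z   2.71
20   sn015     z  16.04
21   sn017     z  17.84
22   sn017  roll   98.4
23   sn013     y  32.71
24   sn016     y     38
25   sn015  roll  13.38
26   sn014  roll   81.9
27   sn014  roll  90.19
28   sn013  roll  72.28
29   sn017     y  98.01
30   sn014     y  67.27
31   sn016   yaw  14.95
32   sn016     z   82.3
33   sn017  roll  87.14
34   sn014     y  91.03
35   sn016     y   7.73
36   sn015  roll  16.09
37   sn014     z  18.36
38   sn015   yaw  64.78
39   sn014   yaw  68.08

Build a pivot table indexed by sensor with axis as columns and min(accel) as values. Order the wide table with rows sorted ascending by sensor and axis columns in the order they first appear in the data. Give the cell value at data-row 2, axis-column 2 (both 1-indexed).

With rows sorted ascending by sensor, row 2 is sensor=sn014. axis columns in first-appearance order: z, y, yaw, roll; column 2 is y.
Long rows with sensor=sn014, axis=y: min(67.27, 91.03) = 67.27.

67.27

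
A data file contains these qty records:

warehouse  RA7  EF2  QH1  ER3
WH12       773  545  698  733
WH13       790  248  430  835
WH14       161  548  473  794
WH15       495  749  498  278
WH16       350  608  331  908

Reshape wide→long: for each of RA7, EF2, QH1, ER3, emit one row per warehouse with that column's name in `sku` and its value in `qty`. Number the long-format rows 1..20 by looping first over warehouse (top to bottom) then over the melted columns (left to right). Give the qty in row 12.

20 rows total (5 × 4). Row 12: index ⌊(12-1)/4⌋ = 2 into warehouse → WH14; (12-1) mod 4 = 3 into the melted columns → ER3.
So row 12 is (WH14, ER3, 794); qty = 794.

794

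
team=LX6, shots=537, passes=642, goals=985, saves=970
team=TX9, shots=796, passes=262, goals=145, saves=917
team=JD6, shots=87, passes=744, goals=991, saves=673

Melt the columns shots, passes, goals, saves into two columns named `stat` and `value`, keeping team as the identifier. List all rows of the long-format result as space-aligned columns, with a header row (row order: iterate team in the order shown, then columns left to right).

Each (team, column) pair becomes one row: 3 × 4 = 12 rows.
For example, (LX6, shots) → value=537.

team  stat    value
LX6   shots   537  
LX6   passes  642  
LX6   goals   985  
LX6   saves   970  
TX9   shots   796  
TX9   passes  262  
TX9   goals   145  
TX9   saves   917  
JD6   shots   87   
JD6   passes  744  
JD6   goals   991  
JD6   saves   673  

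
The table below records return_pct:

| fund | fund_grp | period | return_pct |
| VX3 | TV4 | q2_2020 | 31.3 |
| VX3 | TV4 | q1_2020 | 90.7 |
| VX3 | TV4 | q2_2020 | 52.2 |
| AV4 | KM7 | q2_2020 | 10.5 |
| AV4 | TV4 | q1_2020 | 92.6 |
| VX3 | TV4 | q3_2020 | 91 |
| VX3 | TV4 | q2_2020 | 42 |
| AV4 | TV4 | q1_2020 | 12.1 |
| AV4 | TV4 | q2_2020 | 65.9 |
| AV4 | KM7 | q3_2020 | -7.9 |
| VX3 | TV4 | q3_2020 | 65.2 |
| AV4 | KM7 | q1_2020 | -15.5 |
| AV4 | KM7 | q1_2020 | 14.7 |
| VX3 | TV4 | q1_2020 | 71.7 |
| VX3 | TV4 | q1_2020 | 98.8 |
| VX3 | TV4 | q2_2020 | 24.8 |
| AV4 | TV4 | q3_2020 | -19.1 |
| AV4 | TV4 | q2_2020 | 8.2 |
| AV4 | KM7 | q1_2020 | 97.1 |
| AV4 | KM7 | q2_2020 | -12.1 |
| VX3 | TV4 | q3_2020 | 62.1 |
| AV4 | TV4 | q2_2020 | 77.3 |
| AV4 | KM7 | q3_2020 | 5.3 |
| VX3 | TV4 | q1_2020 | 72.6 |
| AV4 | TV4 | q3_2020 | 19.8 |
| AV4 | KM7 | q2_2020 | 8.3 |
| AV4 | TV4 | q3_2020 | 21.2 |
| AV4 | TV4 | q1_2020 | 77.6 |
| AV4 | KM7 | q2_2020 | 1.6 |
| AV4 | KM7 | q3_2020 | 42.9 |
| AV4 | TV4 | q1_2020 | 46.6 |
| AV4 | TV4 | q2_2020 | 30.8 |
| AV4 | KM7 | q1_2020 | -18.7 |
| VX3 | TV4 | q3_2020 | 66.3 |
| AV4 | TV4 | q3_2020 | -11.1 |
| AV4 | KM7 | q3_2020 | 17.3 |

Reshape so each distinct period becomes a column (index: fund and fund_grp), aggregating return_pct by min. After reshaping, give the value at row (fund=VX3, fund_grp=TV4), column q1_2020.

71.7

Rows with fund=VX3, fund_grp=TV4 and period=q1_2020: return_pct values are 90.7, 71.7, 98.8, 72.6.
min(90.7, 71.7, 98.8, 72.6) = 71.7.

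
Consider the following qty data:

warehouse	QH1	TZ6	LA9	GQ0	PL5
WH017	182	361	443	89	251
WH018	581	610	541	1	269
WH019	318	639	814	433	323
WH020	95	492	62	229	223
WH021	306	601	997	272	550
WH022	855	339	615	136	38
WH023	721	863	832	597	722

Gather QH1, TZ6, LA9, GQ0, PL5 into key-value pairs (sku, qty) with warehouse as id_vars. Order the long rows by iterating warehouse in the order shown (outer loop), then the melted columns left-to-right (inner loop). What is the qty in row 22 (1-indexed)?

601

35 rows total (7 × 5). Row 22: index ⌊(22-1)/5⌋ = 4 into warehouse → WH021; (22-1) mod 5 = 1 into the melted columns → TZ6.
So row 22 is (WH021, TZ6, 601); qty = 601.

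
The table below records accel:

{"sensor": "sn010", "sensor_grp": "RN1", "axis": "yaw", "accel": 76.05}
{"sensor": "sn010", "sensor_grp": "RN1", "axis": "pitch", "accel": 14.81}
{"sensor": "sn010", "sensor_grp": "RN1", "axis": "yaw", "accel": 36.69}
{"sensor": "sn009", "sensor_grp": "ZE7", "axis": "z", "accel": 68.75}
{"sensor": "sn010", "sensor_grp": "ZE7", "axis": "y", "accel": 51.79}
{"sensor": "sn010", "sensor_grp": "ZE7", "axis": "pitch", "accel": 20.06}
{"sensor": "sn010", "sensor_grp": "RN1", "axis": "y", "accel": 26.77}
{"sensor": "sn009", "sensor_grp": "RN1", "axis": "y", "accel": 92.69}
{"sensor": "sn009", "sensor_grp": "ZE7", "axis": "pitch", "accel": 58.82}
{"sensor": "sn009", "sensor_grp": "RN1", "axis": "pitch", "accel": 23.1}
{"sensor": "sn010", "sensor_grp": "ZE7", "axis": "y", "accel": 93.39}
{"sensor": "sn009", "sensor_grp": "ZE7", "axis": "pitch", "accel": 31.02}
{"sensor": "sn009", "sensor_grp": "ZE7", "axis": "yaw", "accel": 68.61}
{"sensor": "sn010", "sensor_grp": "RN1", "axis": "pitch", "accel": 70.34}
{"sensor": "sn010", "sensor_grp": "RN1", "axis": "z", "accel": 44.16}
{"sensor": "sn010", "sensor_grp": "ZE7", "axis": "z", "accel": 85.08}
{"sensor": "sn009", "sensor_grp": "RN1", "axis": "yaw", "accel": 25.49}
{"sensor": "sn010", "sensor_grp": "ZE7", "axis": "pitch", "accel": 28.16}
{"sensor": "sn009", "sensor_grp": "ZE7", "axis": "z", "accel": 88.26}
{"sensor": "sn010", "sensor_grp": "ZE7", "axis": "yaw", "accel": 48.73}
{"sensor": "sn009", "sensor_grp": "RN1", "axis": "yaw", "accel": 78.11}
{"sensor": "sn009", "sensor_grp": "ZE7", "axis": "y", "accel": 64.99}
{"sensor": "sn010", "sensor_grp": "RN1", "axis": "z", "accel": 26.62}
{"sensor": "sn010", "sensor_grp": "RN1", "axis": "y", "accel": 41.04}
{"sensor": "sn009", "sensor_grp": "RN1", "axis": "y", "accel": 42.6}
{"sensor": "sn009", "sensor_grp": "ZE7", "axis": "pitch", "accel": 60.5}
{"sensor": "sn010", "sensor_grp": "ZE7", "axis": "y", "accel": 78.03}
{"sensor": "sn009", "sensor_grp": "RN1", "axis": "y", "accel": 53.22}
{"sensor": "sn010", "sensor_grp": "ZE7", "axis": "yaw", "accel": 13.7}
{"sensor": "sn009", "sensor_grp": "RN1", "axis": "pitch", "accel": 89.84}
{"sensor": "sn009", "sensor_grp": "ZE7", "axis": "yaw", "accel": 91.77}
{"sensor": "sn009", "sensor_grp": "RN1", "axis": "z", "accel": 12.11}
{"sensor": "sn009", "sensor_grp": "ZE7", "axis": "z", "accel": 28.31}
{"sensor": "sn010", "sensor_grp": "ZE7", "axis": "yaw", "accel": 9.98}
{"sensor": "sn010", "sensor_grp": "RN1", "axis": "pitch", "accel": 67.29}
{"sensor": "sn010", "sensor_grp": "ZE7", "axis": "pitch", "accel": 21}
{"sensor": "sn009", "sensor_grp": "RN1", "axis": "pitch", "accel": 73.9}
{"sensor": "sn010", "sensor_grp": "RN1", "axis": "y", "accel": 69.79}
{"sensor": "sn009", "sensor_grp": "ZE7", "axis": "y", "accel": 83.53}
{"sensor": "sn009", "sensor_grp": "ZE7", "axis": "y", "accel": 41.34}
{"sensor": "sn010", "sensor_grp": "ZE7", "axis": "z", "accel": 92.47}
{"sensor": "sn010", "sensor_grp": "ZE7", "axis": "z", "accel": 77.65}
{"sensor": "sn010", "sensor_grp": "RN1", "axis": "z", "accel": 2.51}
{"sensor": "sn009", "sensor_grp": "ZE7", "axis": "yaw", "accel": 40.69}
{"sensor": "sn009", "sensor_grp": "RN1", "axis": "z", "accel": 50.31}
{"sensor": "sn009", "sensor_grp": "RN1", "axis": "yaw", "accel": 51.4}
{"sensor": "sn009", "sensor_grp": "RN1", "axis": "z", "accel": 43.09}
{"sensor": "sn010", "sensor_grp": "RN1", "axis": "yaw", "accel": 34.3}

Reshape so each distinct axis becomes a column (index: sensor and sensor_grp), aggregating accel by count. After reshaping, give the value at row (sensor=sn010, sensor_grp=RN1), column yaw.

Rows with sensor=sn010, sensor_grp=RN1 and axis=yaw: accel values are 76.05, 36.69, 34.3.
3 rows match — count = 3.

3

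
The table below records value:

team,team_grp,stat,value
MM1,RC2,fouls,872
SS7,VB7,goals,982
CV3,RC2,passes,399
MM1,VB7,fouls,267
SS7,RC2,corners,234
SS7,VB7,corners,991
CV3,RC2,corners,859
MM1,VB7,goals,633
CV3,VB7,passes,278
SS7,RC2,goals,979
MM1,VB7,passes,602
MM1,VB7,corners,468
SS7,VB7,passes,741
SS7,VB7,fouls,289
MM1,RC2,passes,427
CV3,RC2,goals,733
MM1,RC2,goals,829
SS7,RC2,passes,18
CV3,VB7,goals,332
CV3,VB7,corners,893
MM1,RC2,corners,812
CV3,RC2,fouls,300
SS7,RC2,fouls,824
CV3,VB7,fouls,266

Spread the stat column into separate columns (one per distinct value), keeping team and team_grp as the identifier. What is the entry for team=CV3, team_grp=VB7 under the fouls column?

266

Wide layout: rows indexed by team and team_grp, columns are the 4 distinct stat values (fouls, goals, passes, corners).
Cell (team=CV3, team_grp=VB7, stat=fouls) draws from the long row where team=CV3, team_grp=VB7 and stat=fouls, which has value=266.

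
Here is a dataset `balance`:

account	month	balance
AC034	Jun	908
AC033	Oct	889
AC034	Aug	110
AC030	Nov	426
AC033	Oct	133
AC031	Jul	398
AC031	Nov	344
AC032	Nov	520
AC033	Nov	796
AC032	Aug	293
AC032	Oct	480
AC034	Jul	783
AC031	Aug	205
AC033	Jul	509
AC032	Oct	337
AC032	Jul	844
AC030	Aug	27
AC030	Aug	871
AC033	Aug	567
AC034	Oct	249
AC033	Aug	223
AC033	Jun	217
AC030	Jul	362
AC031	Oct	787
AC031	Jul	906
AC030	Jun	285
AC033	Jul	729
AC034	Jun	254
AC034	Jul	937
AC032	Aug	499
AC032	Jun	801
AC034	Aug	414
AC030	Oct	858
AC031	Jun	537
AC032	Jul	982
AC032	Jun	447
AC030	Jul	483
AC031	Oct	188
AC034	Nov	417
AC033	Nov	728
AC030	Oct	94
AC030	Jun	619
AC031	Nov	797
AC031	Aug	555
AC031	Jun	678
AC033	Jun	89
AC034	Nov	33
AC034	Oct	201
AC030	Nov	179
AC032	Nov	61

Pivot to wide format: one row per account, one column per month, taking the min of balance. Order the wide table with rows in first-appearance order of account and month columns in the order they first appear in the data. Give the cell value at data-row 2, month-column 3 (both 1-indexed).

223

With rows in first-appearance order of account, row 2 is account=AC033. month columns in first-appearance order: Jun, Oct, Aug, Nov, Jul; column 3 is Aug.
Long rows with account=AC033, month=Aug: min(567, 223) = 223.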